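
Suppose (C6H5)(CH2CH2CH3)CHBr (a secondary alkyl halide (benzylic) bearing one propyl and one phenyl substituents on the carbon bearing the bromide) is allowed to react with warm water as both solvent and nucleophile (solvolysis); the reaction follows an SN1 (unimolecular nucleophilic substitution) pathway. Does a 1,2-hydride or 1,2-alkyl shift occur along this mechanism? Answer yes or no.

The first-formed carbocation is secondary.
No single 1,2-shift to an adjacent carbon would produce a more-substituted cation than the one already present, so no rearrangement occurs.

no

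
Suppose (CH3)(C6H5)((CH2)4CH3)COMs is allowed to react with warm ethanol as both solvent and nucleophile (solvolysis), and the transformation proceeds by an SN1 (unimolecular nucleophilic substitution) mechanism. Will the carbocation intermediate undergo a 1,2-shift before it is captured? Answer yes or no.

no

The first-formed carbocation is tertiary.
No single 1,2-shift to an adjacent carbon would produce a more-substituted cation than the one already present, so no rearrangement occurs.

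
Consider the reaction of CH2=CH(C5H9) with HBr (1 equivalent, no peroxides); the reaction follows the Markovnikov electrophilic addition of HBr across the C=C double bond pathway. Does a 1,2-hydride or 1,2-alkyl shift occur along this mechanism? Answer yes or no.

yes

The first-formed carbocation is secondary.
The adjacent cyclopentyl carbon already bears 2 other carbon substituents and has a hydrogen to migrate; after a 1,2-hydride shift from that carbon the positive charge sits on a tertiary centre.
Tertiary is more stable than secondary, so the shift occurs.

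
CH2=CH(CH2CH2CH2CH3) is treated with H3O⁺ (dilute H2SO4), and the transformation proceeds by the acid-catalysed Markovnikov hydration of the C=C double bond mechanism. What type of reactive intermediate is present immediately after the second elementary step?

Step 1: Electrophilic addition begins with the π(C=C) electrons forming a bond to the proton of H3O⁺. Following Markovnikov's rule, the resulting cation is secondary. H2O is released.
Step 2: A lone pair on the oxygen of H2O attacks the carbocation, forming a C–O bond and an oxonium ion (a protonated alcohol).
After step 2 the species present is an oxonium ion.

oxonium ion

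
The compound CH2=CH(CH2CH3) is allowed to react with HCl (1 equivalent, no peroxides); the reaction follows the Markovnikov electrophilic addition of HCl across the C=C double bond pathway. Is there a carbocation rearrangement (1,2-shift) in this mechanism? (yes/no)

The first-formed carbocation is secondary.
No single 1,2-shift to an adjacent carbon would produce a more-substituted cation than the one already present, so no rearrangement occurs.

no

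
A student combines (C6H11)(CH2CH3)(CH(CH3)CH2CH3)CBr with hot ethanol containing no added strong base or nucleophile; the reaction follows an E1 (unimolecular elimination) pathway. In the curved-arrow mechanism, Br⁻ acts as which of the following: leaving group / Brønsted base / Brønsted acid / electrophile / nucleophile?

Step 1: Rate-determining heterolysis of the C–Br bond gives Br⁻ and a tertiary carbocation.
Br⁻ departs with both electrons of the breaking σ-bond — that is the definition of a leaving group.

leaving group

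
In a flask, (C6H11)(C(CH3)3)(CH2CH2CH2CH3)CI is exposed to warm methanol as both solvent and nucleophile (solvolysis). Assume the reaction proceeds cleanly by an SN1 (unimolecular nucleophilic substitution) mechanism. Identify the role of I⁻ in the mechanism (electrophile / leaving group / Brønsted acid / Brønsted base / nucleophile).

Step 1: Unassisted departure of I⁻ (taking the C–I bonding pair) generates a tertiary carbocation.
I⁻ departs with both electrons of the breaking σ-bond — that is the definition of a leaving group.

leaving group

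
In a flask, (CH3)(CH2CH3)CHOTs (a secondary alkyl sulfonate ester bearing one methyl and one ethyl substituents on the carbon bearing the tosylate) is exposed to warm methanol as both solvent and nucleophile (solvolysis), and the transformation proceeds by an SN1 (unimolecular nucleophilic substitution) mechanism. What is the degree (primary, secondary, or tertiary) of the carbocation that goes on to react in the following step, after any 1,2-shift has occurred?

Step 1: The C–O bond breaks with both electrons going to the tosylate; TsO⁻ leaves and a secondary carbocation remains.
No single 1,2-shift to an adjacent carbon would give a more-substituted cation, so no rearrangement occurs.

secondary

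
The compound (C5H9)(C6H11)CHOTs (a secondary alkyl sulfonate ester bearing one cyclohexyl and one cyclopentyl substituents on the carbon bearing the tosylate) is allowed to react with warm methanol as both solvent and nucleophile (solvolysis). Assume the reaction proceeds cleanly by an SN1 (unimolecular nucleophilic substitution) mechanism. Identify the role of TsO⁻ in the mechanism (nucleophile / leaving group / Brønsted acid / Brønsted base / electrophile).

Step 1: The C–O bond breaks with both electrons going to the tosylate; TsO⁻ leaves and a secondary carbocation remains.
TsO⁻ departs with both electrons of the breaking σ-bond — that is the definition of a leaving group.

leaving group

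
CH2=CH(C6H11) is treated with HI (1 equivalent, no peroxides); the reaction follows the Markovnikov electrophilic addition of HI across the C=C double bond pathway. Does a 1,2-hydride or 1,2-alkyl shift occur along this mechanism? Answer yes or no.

The first-formed carbocation is secondary.
The adjacent cyclohexyl carbon already bears 2 other carbon substituents and has a hydrogen to migrate; after a 1,2-hydride shift from that carbon the positive charge sits on a tertiary centre.
Tertiary is more stable than secondary, so the shift occurs.

yes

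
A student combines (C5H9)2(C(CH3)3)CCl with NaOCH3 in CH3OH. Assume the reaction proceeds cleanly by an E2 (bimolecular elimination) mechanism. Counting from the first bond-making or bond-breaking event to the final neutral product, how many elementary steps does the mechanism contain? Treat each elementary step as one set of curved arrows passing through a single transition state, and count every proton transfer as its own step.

Step 1: In one step, CH3O⁻ pulls off a β-proton, the C–Cl bond cleaves, and a C=C double bond forms between the α- and β-carbons (E2, anti elimination).
Total: 1 elementary step.

1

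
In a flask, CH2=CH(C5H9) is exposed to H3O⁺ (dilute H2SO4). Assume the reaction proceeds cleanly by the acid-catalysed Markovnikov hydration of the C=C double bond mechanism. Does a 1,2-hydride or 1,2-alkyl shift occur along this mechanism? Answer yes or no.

The first-formed carbocation is secondary.
The adjacent cyclopentyl carbon already bears 2 other carbon substituents and has a hydrogen to migrate; after a 1,2-hydride shift from that carbon the positive charge sits on a tertiary centre.
Tertiary is more stable than secondary, so the shift occurs.

yes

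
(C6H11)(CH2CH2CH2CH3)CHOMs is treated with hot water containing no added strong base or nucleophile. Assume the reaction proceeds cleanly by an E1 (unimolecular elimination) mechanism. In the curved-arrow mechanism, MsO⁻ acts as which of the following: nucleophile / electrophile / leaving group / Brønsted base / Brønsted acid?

leaving group

Step 1: Ionisation: the C–O σ-bond cleaves heterolytically; both bonding electrons depart with MsO⁻, leaving a secondary carbocation at the α-carbon.
MsO⁻ departs with both electrons of the breaking σ-bond — that is the definition of a leaving group.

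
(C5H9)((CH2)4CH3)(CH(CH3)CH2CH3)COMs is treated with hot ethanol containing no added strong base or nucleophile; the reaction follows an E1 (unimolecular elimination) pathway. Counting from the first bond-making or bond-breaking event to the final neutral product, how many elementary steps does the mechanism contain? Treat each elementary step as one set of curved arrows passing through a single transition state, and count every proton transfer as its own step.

Step 1: Rate-determining heterolysis of the C–O bond gives MsO⁻ and a tertiary carbocation.
(No 1,2-shift: no single shift to an adjacent carbon would give a more stable cation.)
Step 2: An ethanol molecule (solvent) deprotonates a β-carbon; as the C–H bond breaks, those electrons form the new alkene π bond.
Total: 2 elementary steps.

2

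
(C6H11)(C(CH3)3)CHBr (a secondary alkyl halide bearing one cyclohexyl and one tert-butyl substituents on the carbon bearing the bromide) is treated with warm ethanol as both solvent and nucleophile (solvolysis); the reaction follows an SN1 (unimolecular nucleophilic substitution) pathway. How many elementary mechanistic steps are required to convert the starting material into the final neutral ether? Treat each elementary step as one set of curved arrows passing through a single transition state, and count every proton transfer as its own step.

Step 1: Rate-determining heterolysis of the C–Br bond gives Br⁻ and a secondary carbocation.
Step 2: Carbocation rearrangement: a 1,2-hydride shift from the adjacent cyclohexyl carbon converts the initially-formed secondary cation into the more stable tertiary cation.
Step 3: A lone pair on the oxygen of CH3CH2OH attacks the carbocation, forming a new C–O σ-bond and an oxonium ion.
Step 4: Deprotonation of the oxonium oxygen by solvent ethanol yields the neutral ether.
Total: 4 elementary steps.

4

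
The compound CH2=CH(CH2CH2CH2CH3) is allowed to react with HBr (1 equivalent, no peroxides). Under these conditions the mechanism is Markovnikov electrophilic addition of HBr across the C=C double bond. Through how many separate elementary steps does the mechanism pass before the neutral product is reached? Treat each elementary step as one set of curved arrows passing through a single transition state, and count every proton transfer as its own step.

2

Step 1: Protonation of the alkene by HBr: the π bond acts as the nucleophile and picks up H⁺, giving the more stable (Markovnikov) secondary carbocation. The H–Br bond breaks heterolytically, releasing Br⁻.
(No 1,2-shift: no single shift to an adjacent carbon would give a more stable cation.)
Step 2: The Br⁻ anion donates a lone pair to the carbocation, forming the new C–Br σ-bond and giving the neutral alkyl halide.
Total: 2 elementary steps.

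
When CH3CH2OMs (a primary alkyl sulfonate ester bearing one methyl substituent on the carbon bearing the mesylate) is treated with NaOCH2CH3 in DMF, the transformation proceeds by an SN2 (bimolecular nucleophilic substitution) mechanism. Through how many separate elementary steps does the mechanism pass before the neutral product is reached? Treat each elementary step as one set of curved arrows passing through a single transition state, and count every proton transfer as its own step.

1

Step 1: The ethoxide nucleophile donates a lone pair from O to the α-carbon in a backside attack; simultaneously the C–O σ-bond breaks and both of its electrons leave with MsO⁻. One concerted step with inversion of configuration.
Total: 1 elementary step.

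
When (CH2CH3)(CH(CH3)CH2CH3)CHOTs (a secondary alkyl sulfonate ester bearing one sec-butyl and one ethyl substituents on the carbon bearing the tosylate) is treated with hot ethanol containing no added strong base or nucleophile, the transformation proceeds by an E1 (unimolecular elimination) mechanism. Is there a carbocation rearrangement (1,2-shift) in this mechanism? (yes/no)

The first-formed carbocation is secondary.
The adjacent sec-butyl carbon already bears 2 other carbon substituents and has a hydrogen to migrate; after a 1,2-hydride shift from that carbon the positive charge sits on a tertiary centre.
Tertiary is more stable than secondary, so the shift occurs.

yes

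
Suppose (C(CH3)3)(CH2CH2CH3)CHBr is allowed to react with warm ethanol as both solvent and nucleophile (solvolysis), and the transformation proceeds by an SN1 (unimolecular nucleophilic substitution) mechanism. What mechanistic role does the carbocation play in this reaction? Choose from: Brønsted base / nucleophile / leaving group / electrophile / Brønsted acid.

electrophile

Step 3: A lone pair on the oxygen of CH3CH2OH attacks the carbocation, forming a new C–O σ-bond and an oxonium ion.
The carbocation accepts an electron pair into an empty or π* orbital — it is the electrophile.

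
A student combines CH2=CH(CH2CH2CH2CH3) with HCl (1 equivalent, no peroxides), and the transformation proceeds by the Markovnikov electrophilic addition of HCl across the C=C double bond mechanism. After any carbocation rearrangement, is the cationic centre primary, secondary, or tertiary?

secondary

Step 1: Protonation of the alkene by HCl: the π bond acts as the nucleophile and picks up H⁺, giving the more stable (Markovnikov) secondary carbocation. The H–Cl bond breaks heterolytically, releasing Cl⁻.
No single 1,2-shift to an adjacent carbon would give a more-substituted cation, so no rearrangement occurs.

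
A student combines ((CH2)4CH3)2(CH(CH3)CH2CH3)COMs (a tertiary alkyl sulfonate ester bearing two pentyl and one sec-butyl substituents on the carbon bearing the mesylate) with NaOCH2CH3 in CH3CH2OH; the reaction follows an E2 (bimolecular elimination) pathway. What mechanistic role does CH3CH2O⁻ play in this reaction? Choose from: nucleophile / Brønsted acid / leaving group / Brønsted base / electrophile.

Brønsted base

Step 1: The strong base CH3CH2O⁻ removes a β-hydrogen; in the same concerted event the electrons of the breaking C–H bond form the new π(C=C) bond and the C–O σ-bond breaks, expelling MsO⁻. Anti-periplanar geometry; one transition state.
CH3CH2O⁻ accepts a proton in a proton-transfer step — a Brønsted base.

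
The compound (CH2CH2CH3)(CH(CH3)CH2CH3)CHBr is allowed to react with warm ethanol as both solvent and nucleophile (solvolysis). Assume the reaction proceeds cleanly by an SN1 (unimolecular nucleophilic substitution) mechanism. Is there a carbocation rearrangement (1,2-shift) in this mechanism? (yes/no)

yes

The first-formed carbocation is secondary.
The adjacent sec-butyl carbon already bears 2 other carbon substituents and has a hydrogen to migrate; after a 1,2-hydride shift from that carbon the positive charge sits on a tertiary centre.
Tertiary is more stable than secondary, so the shift occurs.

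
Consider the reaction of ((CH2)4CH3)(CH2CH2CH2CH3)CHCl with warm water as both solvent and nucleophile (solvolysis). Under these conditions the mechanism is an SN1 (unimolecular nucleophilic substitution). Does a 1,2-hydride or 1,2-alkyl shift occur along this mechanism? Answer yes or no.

The first-formed carbocation is secondary.
No single 1,2-shift to an adjacent carbon would produce a more-substituted cation than the one already present, so no rearrangement occurs.

no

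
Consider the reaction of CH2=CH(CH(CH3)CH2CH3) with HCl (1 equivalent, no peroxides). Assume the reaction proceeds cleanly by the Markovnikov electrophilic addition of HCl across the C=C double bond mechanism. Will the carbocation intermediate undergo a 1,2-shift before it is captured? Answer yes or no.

The first-formed carbocation is secondary.
The adjacent sec-butyl carbon already bears 2 other carbon substituents and has a hydrogen to migrate; after a 1,2-hydride shift from that carbon the positive charge sits on a tertiary centre.
Tertiary is more stable than secondary, so the shift occurs.

yes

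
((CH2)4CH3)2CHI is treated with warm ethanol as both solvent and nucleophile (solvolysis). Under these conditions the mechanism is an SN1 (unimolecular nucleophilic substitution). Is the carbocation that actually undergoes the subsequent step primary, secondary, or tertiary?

secondary

Step 1: The C–I bond breaks with both electrons going to the iodide; I⁻ leaves and a secondary carbocation remains.
No single 1,2-shift to an adjacent carbon would give a more-substituted cation, so no rearrangement occurs.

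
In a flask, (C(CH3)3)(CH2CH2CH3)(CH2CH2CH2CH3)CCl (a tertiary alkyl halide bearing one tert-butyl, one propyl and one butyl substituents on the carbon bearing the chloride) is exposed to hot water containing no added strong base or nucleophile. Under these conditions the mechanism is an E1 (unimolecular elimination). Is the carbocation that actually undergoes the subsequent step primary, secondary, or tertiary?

Step 1: The C–Cl bond breaks with both electrons going to the chloride; Cl⁻ leaves and a tertiary carbocation remains.
No single 1,2-shift to an adjacent carbon would give a more-substituted cation, so no rearrangement occurs.

tertiary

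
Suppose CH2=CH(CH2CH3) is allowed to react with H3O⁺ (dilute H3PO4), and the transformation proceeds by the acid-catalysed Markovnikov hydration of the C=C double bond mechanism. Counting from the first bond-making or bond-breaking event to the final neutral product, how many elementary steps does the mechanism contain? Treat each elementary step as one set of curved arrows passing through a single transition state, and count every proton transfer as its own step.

Step 1: Protonation of the alkene by H3O⁺: the π bond acts as the nucleophile and picks up H⁺, giving the more stable (Markovnikov) secondary carbocation. H2O is released.
(No 1,2-shift: no single shift to an adjacent carbon would give a more stable cation.)
Step 2: Water acts as the nucleophile: an oxygen lone pair bonds to the cationic carbon, giving an oxonium-ion intermediate.
Step 3: Deprotonation of the oxonium ion by a water molecule delivers the neutral alcohol and regenerates the acid catalyst.
Total: 3 elementary steps.

3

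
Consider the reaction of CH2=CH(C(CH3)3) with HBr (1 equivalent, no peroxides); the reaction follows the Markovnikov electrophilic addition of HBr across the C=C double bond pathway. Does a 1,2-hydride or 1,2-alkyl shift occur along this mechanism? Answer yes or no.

The first-formed carbocation is secondary.
The adjacent tert-butyl carbon has no hydrogen but bears methyl groups; migration of one methyl with its bonding pair (a 1,2-methyl shift) places the charge on a tertiary centre.
Tertiary is more stable than secondary, so the shift occurs.

yes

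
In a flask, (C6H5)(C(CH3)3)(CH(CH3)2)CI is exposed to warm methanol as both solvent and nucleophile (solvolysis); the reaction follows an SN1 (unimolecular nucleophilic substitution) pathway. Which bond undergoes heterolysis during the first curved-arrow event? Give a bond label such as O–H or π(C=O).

Step 1: Unassisted departure of I⁻ (taking the C–I bonding pair) generates a tertiary carbocation.
The bond broken in this step is the C–I bond.

C–I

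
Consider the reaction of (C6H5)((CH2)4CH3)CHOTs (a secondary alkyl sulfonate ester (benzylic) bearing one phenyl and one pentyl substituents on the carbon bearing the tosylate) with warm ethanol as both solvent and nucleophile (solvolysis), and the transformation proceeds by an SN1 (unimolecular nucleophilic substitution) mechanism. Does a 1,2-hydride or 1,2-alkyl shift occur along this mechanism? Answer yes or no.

no

The first-formed carbocation is secondary.
No single 1,2-shift to an adjacent carbon would produce a more-substituted cation than the one already present, so no rearrangement occurs.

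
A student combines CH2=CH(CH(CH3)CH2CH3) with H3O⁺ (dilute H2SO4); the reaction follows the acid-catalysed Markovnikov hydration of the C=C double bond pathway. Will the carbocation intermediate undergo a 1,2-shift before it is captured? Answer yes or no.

The first-formed carbocation is secondary.
The adjacent sec-butyl carbon already bears 2 other carbon substituents and has a hydrogen to migrate; after a 1,2-hydride shift from that carbon the positive charge sits on a tertiary centre.
Tertiary is more stable than secondary, so the shift occurs.

yes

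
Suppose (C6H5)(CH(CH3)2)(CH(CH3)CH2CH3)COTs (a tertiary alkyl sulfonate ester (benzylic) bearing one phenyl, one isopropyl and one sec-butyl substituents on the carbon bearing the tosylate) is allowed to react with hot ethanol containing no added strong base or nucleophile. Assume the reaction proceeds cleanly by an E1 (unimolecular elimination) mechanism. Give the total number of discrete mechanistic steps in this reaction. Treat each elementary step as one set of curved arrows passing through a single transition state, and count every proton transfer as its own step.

Step 1: Rate-determining heterolysis of the C–O bond gives TsO⁻ and a tertiary carbocation.
(No 1,2-shift: no single shift to an adjacent carbon would give a more stable cation.)
Step 2: An ethanol molecule (solvent) deprotonates a β-carbon; as the C–H bond breaks, those electrons form the new alkene π bond.
Total: 2 elementary steps.

2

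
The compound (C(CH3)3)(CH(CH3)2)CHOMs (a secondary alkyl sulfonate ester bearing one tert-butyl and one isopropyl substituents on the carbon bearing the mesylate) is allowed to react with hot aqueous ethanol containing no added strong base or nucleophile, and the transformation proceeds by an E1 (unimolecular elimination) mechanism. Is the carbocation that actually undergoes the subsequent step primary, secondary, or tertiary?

Step 1: The C–O bond breaks with both electrons going to the mesylate; MsO⁻ leaves and a secondary carbocation remains.
Step 2: A hydride (H with its bonding pair) migrates from the adjacent isopropyl carbon to the cationic centre — a 1,2-hydride shift — upgrading the secondary cation to a tertiary one.
The cation rearranges from secondary to tertiary via a 1,2-hydride shift from the adjacent isopropyl carbon; the tertiary cation is what reacts next.

tertiary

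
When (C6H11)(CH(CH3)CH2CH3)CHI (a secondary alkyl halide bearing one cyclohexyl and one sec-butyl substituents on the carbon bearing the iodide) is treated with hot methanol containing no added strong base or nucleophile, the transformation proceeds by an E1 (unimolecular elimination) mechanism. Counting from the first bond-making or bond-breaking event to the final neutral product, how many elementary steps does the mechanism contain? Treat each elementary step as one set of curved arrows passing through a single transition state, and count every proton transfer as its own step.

3

Step 1: Unassisted departure of I⁻ (taking the C–I bonding pair) generates a secondary carbocation.
Step 2: Carbocation rearrangement: a 1,2-hydride shift from the adjacent cyclohexyl carbon converts the initially-formed secondary cation into the more stable tertiary cation.
Step 3: A weak base (a methanol molecule from the solvent) removes a proton from a carbon adjacent to the cationic centre; the electrons of that C–H bond become the new π(C=C) bond, giving the alkene.
Total: 3 elementary steps.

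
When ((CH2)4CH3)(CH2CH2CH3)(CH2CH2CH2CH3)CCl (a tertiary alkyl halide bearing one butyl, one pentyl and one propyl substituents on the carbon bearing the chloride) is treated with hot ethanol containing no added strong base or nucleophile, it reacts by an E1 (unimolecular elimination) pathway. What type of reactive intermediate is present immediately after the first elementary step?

Step 1: Ionisation: the C–Cl σ-bond cleaves heterolytically; both bonding electrons depart with Cl⁻, leaving a tertiary carbocation at the α-carbon.
After step 1 the species present is a tertiary carbocation.

tertiary carbocation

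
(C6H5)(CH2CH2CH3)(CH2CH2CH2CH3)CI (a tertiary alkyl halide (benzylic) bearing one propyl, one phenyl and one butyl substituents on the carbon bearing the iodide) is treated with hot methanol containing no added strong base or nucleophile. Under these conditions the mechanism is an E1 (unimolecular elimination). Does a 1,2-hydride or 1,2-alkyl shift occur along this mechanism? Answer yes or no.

no

The first-formed carbocation is tertiary.
No single 1,2-shift to an adjacent carbon would produce a more-substituted cation than the one already present, so no rearrangement occurs.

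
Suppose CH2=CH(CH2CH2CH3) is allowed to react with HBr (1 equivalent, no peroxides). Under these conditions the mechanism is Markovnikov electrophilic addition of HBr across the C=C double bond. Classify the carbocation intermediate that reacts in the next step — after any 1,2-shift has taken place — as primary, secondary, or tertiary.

Step 1: Electrophilic addition begins with the π(C=C) electrons forming a bond to the proton of HBr. Following Markovnikov's rule, the resulting cation is secondary. The H–Br bond breaks heterolytically, releasing Br⁻.
No single 1,2-shift to an adjacent carbon would give a more-substituted cation, so no rearrangement occurs.

secondary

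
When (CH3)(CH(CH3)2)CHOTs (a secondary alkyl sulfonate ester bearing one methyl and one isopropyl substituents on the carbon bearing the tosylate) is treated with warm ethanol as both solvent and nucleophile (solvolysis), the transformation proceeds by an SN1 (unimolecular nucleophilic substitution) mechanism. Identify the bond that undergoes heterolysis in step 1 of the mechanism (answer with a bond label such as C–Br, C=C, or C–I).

C–O

Step 1: Ionisation: the C–O σ-bond cleaves heterolytically; both bonding electrons depart with TsO⁻, leaving a secondary carbocation at the α-carbon.
The bond broken in this step is the C–O bond.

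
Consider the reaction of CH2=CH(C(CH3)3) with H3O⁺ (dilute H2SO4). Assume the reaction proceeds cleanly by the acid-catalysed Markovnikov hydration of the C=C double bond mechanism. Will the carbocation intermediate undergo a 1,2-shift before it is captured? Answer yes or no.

yes

The first-formed carbocation is secondary.
The adjacent tert-butyl carbon has no hydrogen but bears methyl groups; migration of one methyl with its bonding pair (a 1,2-methyl shift) places the charge on a tertiary centre.
Tertiary is more stable than secondary, so the shift occurs.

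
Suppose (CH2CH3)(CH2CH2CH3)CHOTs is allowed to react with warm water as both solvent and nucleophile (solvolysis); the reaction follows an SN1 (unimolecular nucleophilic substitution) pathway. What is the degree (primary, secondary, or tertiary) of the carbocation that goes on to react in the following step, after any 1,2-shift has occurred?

Step 1: The C–O bond breaks with both electrons going to the tosylate; TsO⁻ leaves and a secondary carbocation remains.
No single 1,2-shift to an adjacent carbon would give a more-substituted cation, so no rearrangement occurs.

secondary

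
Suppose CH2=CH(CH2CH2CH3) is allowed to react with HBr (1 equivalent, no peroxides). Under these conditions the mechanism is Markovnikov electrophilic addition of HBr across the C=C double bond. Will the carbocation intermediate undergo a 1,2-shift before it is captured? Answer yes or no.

The first-formed carbocation is secondary.
No single 1,2-shift to an adjacent carbon would produce a more-substituted cation than the one already present, so no rearrangement occurs.

no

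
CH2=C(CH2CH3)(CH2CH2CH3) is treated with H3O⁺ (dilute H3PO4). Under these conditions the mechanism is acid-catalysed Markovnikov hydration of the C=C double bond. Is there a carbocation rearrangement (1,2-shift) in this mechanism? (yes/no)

The first-formed carbocation is tertiary.
No single 1,2-shift to an adjacent carbon would produce a more-substituted cation than the one already present, so no rearrangement occurs.

no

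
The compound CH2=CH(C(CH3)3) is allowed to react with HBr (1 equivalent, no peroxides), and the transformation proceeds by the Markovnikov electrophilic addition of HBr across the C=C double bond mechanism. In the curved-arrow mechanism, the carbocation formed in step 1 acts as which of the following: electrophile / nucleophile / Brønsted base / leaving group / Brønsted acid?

electrophile

Step 3: Nucleophilic attack by Br⁻ on the carbocation completes the addition, giving R–Br.
The carbocation formed in step 1 accepts an electron pair into an empty or π* orbital — it is the electrophile.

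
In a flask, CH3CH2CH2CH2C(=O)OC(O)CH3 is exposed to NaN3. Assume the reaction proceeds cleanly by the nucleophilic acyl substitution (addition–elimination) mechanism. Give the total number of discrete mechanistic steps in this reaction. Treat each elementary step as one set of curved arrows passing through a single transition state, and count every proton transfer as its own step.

2

Step 1: N3⁻ adds to the carbonyl carbon; the C=O π electrons shift onto oxygen and a tetrahedral alkoxide intermediate forms.
Step 2: An oxygen lone pair re-forms the C=O π bond as the C–O σ-bond breaks; CH3CO2⁻ is expelled.
Total: 2 elementary steps.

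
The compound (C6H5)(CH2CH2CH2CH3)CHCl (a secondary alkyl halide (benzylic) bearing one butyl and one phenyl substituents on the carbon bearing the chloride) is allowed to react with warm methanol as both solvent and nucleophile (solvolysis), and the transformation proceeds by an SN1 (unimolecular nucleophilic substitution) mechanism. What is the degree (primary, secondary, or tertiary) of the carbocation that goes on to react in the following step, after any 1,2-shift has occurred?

Step 1: The C–Cl bond breaks with both electrons going to the chloride; Cl⁻ leaves and a secondary carbocation remains.
No single 1,2-shift to an adjacent carbon would give a more-substituted cation, so no rearrangement occurs.

secondary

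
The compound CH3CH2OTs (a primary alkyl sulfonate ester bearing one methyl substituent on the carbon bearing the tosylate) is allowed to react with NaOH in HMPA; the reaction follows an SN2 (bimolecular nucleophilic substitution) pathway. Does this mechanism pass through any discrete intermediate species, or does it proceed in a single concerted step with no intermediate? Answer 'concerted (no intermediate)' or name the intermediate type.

Backside attack by OH⁻ on the carbon bearing the tosylate: the new C–O bond forms as the C–O bond breaks, with Walden inversion at carbon.
All bond changes occur in one transition state; no discrete intermediate is formed.

concerted (no intermediate)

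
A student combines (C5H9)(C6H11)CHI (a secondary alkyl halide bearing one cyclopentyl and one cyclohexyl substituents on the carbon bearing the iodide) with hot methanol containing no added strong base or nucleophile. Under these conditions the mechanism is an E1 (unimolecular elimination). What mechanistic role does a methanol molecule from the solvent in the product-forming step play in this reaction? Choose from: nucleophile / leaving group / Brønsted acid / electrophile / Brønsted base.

Step 3: A weak base (a methanol molecule from the solvent) removes a proton from a carbon adjacent to the cationic centre; the electrons of that C–H bond become the new π(C=C) bond, giving the alkene.
A methanol molecule from the solvent in the product-forming step accepts a proton in a proton-transfer step — a Brønsted base.

Brønsted base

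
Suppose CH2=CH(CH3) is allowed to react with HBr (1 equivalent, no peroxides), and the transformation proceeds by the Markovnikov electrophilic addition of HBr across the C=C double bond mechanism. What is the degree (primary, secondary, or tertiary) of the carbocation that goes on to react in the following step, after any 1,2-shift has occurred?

secondary

Step 1: Electrophilic addition begins with the π(C=C) electrons forming a bond to the proton of HBr. Following Markovnikov's rule, the resulting cation is secondary. The H–Br bond breaks heterolytically, releasing Br⁻.
No single 1,2-shift to an adjacent carbon would give a more-substituted cation, so no rearrangement occurs.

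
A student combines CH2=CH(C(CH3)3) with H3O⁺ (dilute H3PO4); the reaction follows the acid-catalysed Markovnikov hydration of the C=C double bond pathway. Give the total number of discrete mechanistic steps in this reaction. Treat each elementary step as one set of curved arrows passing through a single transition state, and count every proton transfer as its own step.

4

Step 1: Protonation of the alkene by H3O⁺: the π bond acts as the nucleophile and picks up H⁺, giving the more stable (Markovnikov) secondary carbocation. H2O is released.
Step 2: A 1,2-methyl shift from the adjacent tert-butyl carbon moves the positive charge from the secondary centre to an adjacent carbon, generating a more stable tertiary carbocation.
Step 3: Water acts as the nucleophile: an oxygen lone pair bonds to the cationic carbon, giving an oxonium-ion intermediate.
Step 4: Deprotonation of the oxonium ion by a water molecule delivers the neutral alcohol and regenerates the acid catalyst.
Total: 4 elementary steps.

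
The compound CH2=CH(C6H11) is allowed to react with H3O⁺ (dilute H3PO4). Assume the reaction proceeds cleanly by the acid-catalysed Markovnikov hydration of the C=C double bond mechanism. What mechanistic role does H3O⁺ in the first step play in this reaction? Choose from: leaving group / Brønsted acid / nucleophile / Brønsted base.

Brønsted acid

Step 1: The π electrons of the C=C bond attack a proton of H3O⁺; Markovnikov addition places the new C–H on the less-substituted alkene carbon, so the positive charge ends up on the more-substituted carbon — a secondary carbocation. H2O is released.
H3O⁺ in the first step donates a proton in a proton-transfer step — a Brønsted acid.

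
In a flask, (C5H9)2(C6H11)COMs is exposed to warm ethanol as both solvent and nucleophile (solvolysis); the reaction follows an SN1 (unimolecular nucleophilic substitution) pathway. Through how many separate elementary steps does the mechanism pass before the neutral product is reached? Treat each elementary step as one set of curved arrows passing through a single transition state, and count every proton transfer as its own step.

Step 1: The C–O bond breaks with both electrons going to the mesylate; MsO⁻ leaves and a tertiary carbocation remains.
(No 1,2-shift: no single shift to an adjacent carbon would give a more stable cation.)
Step 2: A lone pair on the oxygen of CH3CH2OH attacks the carbocation, forming a new C–O σ-bond and an oxonium ion.
Step 3: Deprotonation of the oxonium oxygen by solvent ethanol yields the neutral ether.
Total: 3 elementary steps.

3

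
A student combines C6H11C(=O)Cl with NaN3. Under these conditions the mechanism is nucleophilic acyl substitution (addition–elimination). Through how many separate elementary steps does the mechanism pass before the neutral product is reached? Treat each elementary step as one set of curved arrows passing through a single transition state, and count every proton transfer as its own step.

2

Step 1: A lone pair on the N of N3⁻ attacks the electrophilic acyl carbon; the π(C=O) electrons move onto oxygen, giving a tetrahedral intermediate.
Step 2: An oxygen lone pair re-forms the C=O π bond as the C–Cl σ-bond breaks; Cl⁻ is expelled.
Total: 2 elementary steps.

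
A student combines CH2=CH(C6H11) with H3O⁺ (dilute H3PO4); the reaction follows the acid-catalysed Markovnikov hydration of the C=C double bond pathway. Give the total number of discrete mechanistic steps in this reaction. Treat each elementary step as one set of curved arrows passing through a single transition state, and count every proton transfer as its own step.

Step 1: The π electrons of the C=C bond attack a proton of H3O⁺; Markovnikov addition places the new C–H on the less-substituted alkene carbon, so the positive charge ends up on the more-substituted carbon — a secondary carbocation. H2O is released.
Step 2: A hydride (H with its bonding pair) migrates from the adjacent cyclohexyl carbon to the cationic centre — a 1,2-hydride shift — upgrading the secondary cation to a tertiary one.
Step 3: Water acts as the nucleophile: an oxygen lone pair bonds to the cationic carbon, giving an oxonium-ion intermediate.
Step 4: Deprotonation of the oxonium ion by a water molecule delivers the neutral alcohol and regenerates the acid catalyst.
Total: 4 elementary steps.

4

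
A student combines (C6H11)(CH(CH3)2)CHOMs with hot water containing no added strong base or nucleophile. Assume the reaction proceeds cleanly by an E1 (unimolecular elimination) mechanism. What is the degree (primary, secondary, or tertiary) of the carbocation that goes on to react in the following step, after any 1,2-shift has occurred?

tertiary

Step 1: The C–O bond breaks with both electrons going to the mesylate; MsO⁻ leaves and a secondary carbocation remains.
Step 2: Carbocation rearrangement: a 1,2-hydride shift from the adjacent isopropyl carbon converts the initially-formed secondary cation into the more stable tertiary cation.
The cation rearranges from secondary to tertiary via a 1,2-hydride shift from the adjacent isopropyl carbon; the tertiary cation is what reacts next.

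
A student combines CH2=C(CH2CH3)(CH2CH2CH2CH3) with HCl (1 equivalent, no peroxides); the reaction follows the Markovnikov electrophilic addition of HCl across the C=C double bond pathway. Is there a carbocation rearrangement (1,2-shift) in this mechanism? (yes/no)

no

The first-formed carbocation is tertiary.
No single 1,2-shift to an adjacent carbon would produce a more-substituted cation than the one already present, so no rearrangement occurs.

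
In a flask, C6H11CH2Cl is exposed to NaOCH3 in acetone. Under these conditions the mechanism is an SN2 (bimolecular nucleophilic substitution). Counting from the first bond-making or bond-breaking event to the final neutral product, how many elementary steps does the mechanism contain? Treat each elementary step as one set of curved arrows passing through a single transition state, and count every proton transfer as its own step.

1

Step 1: The methoxide nucleophile donates a lone pair from O to the α-carbon in a backside attack; simultaneously the C–Cl σ-bond breaks and both of its electrons leave with Cl⁻. One concerted step with inversion of configuration.
Total: 1 elementary step.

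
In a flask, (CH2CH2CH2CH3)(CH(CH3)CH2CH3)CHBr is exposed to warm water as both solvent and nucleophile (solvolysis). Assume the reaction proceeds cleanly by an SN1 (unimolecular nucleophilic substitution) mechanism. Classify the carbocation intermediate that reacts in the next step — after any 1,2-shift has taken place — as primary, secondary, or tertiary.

Step 1: Unassisted departure of Br⁻ (taking the C–Br bonding pair) generates a secondary carbocation.
Step 2: A hydride (H with its bonding pair) migrates from the adjacent sec-butyl carbon to the cationic centre — a 1,2-hydride shift — upgrading the secondary cation to a tertiary one.
The cation rearranges from secondary to tertiary via a 1,2-hydride shift from the adjacent sec-butyl carbon; the tertiary cation is what reacts next.

tertiary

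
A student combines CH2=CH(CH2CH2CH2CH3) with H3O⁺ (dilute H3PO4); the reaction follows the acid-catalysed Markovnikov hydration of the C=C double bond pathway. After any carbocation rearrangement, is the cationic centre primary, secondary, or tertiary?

secondary

Step 1: Protonation of the alkene by H3O⁺: the π bond acts as the nucleophile and picks up H⁺, giving the more stable (Markovnikov) secondary carbocation. H2O is released.
No single 1,2-shift to an adjacent carbon would give a more-substituted cation, so no rearrangement occurs.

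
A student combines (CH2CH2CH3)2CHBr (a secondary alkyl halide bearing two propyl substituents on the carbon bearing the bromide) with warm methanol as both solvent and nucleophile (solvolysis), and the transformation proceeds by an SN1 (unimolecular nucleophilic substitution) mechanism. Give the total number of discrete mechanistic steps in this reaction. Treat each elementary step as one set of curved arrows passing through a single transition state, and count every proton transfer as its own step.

3

Step 1: Rate-determining heterolysis of the C–Br bond gives Br⁻ and a secondary carbocation.
(No 1,2-shift: no single shift to an adjacent carbon would give a more stable cation.)
Step 2: CH3OH donates an oxygen lone pair into the empty p orbital of the cation, giving a protonated ether (an oxonium ion).
Step 3: A second solvent molecule removes the proton on oxygen, giving the neutral ether product.
Total: 3 elementary steps.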